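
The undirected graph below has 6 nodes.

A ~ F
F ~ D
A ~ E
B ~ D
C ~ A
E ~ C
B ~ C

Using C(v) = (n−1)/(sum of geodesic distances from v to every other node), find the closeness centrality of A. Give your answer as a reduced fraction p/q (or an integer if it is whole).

5/7

Distances from A: B:2, C:1, D:2, E:1, F:1. Sum = 7.
n = 6, so closeness = 5/7.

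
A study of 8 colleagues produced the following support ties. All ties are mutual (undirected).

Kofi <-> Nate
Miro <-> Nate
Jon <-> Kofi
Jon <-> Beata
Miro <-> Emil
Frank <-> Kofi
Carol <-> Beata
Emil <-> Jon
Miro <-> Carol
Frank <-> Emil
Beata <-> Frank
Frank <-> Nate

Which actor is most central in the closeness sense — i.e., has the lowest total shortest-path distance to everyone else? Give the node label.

Farness (sum of distances to all others) for each node — Beata:11, Carol:13, Emil:11, Frank:10, Jon:11, Kofi:12, Miro:11, Nate:11.
The smallest farness is 10, for Frank, so Frank has the highest closeness.

Frank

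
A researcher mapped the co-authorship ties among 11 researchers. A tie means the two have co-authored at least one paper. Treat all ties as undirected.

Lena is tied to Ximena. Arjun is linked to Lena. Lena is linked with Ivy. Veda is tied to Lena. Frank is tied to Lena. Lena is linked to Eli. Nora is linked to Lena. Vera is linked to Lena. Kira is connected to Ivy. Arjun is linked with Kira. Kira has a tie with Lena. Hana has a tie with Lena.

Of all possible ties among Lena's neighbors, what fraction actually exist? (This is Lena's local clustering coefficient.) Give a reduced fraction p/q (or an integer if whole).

Lena's neighbors: Arjun, Eli, Frank, Hana, Ivy, Kira, Nora, Veda, Vera, and Ximena (k = 10).
Possible neighbor pairs: C(10,2) = 45. Edges among them: Arjun–Kira, Ivy–Kira → e = 2.
Clustering(Lena) = 2/45.

2/45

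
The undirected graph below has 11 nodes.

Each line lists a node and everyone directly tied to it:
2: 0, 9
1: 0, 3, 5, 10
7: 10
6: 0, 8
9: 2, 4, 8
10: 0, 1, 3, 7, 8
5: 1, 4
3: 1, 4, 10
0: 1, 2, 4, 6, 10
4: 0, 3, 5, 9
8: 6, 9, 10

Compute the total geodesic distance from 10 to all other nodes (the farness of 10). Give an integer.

Distances from 10: 0:1, 1:1, 2:2, 3:1, 4:2, 5:2, 6:2, 7:1, 8:1, 9:2.
Sum = 1 + 1 + 2 + 1 + 2 + 2 + 2 + 1 + 1 + 2 = 15.

15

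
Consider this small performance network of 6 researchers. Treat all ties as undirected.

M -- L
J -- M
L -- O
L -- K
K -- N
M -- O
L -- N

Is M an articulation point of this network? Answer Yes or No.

Yes

Removing M leaves {K, L, N, and O} with no path to {J}, so the network splits into 2 components. M is a cut vertex.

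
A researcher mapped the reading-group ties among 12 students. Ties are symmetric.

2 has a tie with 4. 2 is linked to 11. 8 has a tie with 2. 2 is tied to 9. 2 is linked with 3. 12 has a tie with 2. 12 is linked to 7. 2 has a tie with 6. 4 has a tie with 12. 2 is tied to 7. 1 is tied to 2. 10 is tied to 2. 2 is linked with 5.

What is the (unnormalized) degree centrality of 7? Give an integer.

2

7 is directly tied to 2 and 12. That is 2 neighbors, so the degree of 7 is 2.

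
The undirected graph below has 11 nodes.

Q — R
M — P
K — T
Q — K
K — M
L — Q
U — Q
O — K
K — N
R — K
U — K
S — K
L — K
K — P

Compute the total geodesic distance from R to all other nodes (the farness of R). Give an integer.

Distances from R: K:1, L:2, M:2, N:2, O:2, P:2, Q:1, S:2, T:2, U:2.
Sum = 1 + 2 + 2 + 2 + 2 + 2 + 1 + 2 + 2 + 2 = 18.

18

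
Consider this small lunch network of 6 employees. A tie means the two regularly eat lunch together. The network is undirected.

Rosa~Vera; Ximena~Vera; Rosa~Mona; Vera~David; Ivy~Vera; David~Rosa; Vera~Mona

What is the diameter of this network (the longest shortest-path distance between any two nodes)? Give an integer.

Eccentricity of each node (its greatest distance to any other): David:2, Ivy:2, Mona:2, Rosa:2, Vera:1, Ximena:2.
The maximum eccentricity is 2, realized for instance by the pair Ximena–Mona via Ximena – Vera – Mona. So the diameter is 2.

2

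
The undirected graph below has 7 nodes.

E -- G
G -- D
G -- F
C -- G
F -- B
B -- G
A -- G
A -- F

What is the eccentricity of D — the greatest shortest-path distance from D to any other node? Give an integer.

2

Distances from D: A:2, B:2, C:2, E:2, F:2, G:1.
The largest is 2 (to A, B, E, F, and C), so the eccentricity of D is 2.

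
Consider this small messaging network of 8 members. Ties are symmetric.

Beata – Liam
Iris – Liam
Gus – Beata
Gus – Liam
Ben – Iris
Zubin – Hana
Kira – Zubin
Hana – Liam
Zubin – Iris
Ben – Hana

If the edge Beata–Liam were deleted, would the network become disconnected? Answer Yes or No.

No

Even without that edge, Beata still reaches Liam via Beata – Gus – Liam, so the network stays connected. Not a bridge.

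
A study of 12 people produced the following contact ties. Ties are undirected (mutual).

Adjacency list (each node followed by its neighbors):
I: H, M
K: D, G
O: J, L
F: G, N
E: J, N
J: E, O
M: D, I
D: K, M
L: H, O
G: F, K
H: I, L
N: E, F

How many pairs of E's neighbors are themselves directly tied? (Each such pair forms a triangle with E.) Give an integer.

E's neighbors are J and N, but none of them are tied to each other, so no triangle contains E.

0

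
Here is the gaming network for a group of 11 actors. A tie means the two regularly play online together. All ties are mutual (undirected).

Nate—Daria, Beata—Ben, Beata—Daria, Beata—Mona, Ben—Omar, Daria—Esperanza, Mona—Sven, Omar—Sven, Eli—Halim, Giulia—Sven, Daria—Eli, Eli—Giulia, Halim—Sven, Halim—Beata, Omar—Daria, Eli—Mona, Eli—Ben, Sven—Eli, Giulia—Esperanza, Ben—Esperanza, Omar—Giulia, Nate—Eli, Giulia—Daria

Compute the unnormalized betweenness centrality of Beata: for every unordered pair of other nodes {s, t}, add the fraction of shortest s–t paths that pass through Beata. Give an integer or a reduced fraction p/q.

13/4

Pairs whose geodesics pass through Beata — Daria–Halim: 1/2; Daria–Ben: 1/4; Daria–Mona: 1/2; Esperanza–Halim: 2/6; Esperanza–Mona: 2/6; Halim–Ben: 1/2; Halim–Mona: 1/3; Ben–Mona: 1/2.
All other pairs contribute 0.
Summing the contributions gives betweenness(Beata) = 13/4.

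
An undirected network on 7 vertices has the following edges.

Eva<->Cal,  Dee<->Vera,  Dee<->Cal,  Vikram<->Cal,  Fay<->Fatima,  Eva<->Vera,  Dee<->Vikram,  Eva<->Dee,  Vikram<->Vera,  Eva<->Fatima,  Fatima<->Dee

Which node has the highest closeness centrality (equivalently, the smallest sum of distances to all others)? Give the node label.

Dee

Farness (sum of distances to all others) for each node — Cal:10, Dee:7, Eva:8, Fatima:9, Fay:14, Vera:10, Vikram:10.
The smallest farness is 7, for Dee, so Dee has the highest closeness.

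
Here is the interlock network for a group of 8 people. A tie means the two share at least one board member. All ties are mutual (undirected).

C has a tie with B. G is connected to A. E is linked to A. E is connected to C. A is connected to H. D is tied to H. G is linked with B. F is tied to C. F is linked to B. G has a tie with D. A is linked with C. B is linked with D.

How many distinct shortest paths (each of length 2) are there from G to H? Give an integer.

2

The shortest distance is 2. The length-2 paths are: G–D–H; G–A–H.
That gives 2 distinct shortest paths.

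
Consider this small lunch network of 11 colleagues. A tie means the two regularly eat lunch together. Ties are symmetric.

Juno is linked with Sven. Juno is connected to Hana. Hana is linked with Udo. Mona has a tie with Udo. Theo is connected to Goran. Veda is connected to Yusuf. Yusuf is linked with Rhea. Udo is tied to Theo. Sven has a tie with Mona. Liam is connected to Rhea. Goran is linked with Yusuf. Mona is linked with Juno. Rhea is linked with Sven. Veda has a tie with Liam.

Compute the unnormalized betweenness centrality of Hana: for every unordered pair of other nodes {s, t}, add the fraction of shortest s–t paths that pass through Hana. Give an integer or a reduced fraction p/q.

4/3

Pairs whose geodesics pass through Hana — Goran–Juno: 1/3; Theo–Juno: 1/2; Udo–Juno: 1/2.
All other pairs contribute 0.
Summing the contributions gives betweenness(Hana) = 4/3.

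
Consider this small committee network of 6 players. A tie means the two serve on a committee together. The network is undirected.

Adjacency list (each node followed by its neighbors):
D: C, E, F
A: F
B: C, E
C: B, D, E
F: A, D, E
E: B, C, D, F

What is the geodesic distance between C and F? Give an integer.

One shortest route is C – D – F, which uses 2 edges, and C and F are not directly tied, so nothing shorter exists. So d(C,F) = 2.

2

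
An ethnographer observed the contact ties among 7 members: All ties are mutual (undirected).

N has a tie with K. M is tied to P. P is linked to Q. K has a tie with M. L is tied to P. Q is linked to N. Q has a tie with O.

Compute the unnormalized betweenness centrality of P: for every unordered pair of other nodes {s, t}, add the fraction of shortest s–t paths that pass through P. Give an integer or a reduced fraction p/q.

7

Pairs whose geodesics pass through P — L–N: 1; L–O: 1; L–Q: 1; L–M: 1; L–K: 1; O–M: 1; Q–M: 1.
All other pairs contribute 0.
Summing the contributions gives betweenness(P) = 7.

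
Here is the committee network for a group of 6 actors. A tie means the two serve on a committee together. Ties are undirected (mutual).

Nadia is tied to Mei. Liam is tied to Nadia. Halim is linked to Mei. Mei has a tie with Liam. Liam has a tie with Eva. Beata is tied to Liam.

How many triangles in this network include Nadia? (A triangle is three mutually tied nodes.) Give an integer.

Nadia's neighbors: Liam and Mei.
Neighbor pairs that are themselves tied: Nadia–Liam–Mei. Each forms one triangle with Nadia, for 1 in total.

1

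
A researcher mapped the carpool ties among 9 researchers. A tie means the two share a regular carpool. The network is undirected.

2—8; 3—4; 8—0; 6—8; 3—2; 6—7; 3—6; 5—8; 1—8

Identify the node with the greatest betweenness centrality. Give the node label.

Unnormalized betweenness of each node: 0:0, 1:0, 2:4, 3:8, 4:0, 5:0, 6:11, 7:0, 8:19.
8 has the largest value, 19, making it the main broker — the node through which the most shortest paths run.

8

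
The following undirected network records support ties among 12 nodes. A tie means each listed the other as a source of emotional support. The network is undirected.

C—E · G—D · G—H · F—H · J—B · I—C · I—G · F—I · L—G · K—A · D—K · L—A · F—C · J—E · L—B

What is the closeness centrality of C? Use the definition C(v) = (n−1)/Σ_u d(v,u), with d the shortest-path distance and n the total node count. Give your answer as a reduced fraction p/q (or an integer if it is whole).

11/26

Distances from C: A:4, B:3, D:3, E:1, F:1, G:2, H:2, I:1, J:2, K:4, L:3. Sum = 26.
n = 12, so closeness = 11/26.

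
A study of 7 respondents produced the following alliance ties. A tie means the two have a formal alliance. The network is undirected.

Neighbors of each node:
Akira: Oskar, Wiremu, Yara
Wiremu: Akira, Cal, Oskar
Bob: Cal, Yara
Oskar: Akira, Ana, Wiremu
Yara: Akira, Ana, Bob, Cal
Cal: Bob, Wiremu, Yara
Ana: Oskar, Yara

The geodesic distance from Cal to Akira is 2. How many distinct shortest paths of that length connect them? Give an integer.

The shortest distance is 2. The length-2 paths are: Cal–Yara–Akira; Cal–Wiremu–Akira.
That gives 2 distinct shortest paths.

2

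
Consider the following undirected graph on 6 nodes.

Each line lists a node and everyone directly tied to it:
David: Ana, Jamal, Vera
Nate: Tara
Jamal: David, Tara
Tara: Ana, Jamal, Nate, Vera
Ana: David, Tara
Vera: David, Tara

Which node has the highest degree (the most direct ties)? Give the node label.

Degrees — Ana:2, David:3, Jamal:2, Nate:1, Tara:4, Vera:2.
The maximum is 4, attained only by Tara.

Tara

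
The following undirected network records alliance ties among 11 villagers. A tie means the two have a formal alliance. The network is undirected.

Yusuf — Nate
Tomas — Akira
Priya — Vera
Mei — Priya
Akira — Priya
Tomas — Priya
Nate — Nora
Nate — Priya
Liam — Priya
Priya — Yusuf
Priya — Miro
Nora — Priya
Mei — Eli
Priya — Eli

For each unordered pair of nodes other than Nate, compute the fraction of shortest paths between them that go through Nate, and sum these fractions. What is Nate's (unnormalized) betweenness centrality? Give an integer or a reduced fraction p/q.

Pairs whose geodesics pass through Nate — Nora–Yusuf: 1/2.
All other pairs contribute 0.
Summing the contributions gives betweenness(Nate) = 1/2.

1/2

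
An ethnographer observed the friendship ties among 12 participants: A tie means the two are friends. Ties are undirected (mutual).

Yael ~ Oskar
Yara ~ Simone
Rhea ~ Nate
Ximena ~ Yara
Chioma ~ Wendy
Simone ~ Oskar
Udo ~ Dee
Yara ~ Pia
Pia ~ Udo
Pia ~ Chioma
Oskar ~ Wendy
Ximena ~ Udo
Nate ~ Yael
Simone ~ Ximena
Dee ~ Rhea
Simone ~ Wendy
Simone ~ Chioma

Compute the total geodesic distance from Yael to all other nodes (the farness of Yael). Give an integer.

28

Distances from Yael: Chioma:3, Dee:3, Nate:1, Oskar:1, Pia:4, Rhea:2, Simone:2, Udo:4, Wendy:2, Ximena:3, Yara:3.
Sum = 3 + 3 + 1 + 1 + 4 + 2 + 2 + 4 + 2 + 3 + 3 = 28.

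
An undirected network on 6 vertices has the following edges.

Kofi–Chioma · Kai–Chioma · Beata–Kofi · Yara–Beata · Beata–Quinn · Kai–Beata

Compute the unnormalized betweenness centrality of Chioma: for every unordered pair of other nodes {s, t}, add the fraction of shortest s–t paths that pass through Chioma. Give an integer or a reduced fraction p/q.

1/2

Pairs whose geodesics pass through Chioma — Kai–Kofi: 1/2.
All other pairs contribute 0.
Summing the contributions gives betweenness(Chioma) = 1/2.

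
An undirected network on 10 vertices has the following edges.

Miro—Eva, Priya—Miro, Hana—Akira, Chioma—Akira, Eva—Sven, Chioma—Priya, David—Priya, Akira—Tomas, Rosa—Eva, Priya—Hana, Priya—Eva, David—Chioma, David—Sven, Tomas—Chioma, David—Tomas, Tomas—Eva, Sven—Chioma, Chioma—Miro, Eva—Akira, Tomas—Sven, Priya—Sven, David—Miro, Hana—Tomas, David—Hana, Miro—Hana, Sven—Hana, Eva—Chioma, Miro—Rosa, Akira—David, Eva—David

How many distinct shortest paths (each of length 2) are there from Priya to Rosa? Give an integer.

2

The shortest distance is 2. The length-2 paths are: Priya–Miro–Rosa; Priya–Eva–Rosa.
That gives 2 distinct shortest paths.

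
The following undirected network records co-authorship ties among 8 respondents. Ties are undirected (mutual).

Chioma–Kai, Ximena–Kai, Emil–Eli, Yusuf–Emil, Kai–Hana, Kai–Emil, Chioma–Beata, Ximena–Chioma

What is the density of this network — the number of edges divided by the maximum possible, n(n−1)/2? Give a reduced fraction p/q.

There are 8 edges and 8 nodes, so the maximum possible is C(8,2) = 28.
Density = 8/28 = 2/7.

2/7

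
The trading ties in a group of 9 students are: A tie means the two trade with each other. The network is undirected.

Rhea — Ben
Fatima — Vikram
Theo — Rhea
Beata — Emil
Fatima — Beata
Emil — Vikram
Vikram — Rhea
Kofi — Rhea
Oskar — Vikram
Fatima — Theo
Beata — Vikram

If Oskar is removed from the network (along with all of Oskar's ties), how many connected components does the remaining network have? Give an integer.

1

Oskar's neighbors (Vikram) remain reachable from one another through other ties, so the rest of the network stays in one piece.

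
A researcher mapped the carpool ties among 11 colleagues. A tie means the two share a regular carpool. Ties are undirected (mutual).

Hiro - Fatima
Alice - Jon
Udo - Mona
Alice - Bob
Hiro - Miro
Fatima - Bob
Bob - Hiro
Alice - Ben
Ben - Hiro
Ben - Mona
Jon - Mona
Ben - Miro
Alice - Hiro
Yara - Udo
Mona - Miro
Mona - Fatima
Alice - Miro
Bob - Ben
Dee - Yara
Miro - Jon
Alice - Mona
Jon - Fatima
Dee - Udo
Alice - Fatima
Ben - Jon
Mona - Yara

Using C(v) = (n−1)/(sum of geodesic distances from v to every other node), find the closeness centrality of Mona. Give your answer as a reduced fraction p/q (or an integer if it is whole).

10/13

Distances from Mona: Alice:1, Ben:1, Bob:2, Dee:2, Fatima:1, Hiro:2, Jon:1, Miro:1, Udo:1, Yara:1. Sum = 13.
n = 11, so closeness = 10/13.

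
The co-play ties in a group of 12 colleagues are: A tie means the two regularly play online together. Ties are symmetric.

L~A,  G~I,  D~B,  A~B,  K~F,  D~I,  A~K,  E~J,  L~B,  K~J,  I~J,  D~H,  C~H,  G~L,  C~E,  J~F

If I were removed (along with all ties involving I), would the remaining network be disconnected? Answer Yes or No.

No

Even without I, every remaining node can still reach every other (the residual graph is connected), so I is not a cut vertex.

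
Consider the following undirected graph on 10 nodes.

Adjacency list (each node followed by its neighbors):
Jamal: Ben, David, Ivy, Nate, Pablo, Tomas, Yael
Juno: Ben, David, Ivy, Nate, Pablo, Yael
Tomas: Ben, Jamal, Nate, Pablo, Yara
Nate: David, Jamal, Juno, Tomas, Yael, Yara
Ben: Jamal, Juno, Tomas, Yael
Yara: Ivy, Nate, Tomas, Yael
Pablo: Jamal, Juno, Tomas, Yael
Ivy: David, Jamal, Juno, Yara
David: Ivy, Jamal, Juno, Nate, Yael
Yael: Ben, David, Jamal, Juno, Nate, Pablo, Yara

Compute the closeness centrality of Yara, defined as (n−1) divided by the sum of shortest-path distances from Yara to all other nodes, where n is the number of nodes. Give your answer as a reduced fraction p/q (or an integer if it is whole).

Distances from Yara: Ben:2, David:2, Ivy:1, Jamal:2, Juno:2, Nate:1, Pablo:2, Tomas:1, Yael:1. Sum = 14.
n = 10, so closeness = 9/14.

9/14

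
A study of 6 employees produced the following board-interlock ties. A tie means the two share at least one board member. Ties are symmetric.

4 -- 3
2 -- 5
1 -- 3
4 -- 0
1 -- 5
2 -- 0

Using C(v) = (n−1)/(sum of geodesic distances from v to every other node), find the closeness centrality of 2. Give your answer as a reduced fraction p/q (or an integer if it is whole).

5/9

Distances from 2: 0:1, 1:2, 3:3, 4:2, 5:1. Sum = 9.
n = 6, so closeness = 5/9.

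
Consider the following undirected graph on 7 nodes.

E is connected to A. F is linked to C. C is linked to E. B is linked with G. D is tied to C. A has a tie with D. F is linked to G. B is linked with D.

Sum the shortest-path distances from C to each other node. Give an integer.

Distances from C: A:2, B:2, D:1, E:1, F:1, G:2.
Sum = 2 + 2 + 1 + 1 + 1 + 2 = 9.

9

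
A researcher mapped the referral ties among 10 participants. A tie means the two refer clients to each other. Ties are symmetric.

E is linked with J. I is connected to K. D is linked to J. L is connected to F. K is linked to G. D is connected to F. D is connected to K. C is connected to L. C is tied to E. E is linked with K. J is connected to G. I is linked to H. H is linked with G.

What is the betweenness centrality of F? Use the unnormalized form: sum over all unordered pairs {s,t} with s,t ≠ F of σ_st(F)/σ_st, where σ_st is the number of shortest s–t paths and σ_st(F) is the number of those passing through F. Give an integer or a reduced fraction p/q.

23/6

Pairs whose geodesics pass through F — H–L: 3/6; I–L: 1/2; K–L: 1/2; D–L: 1; D–C: 1/3; L–J: 1/2; L–G: 2/4.
All other pairs contribute 0.
Summing the contributions gives betweenness(F) = 23/6.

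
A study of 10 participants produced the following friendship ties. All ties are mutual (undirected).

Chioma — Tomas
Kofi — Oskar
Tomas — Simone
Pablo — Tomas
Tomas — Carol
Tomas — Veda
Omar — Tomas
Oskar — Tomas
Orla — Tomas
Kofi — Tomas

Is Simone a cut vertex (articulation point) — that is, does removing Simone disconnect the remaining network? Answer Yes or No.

No

Even without Simone, every remaining node can still reach every other (the residual graph is connected), so Simone is not a cut vertex.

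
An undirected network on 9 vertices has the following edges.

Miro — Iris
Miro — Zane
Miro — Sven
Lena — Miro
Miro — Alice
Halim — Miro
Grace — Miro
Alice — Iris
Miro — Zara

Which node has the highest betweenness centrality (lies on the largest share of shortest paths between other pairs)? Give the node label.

Miro

Unnormalized betweenness of each node: Alice:0, Grace:0, Halim:0, Iris:0, Lena:0, Miro:27, Sven:0, Zane:0, Zara:0.
Miro has the largest value, 27, making it the main broker — the node through which the most shortest paths run.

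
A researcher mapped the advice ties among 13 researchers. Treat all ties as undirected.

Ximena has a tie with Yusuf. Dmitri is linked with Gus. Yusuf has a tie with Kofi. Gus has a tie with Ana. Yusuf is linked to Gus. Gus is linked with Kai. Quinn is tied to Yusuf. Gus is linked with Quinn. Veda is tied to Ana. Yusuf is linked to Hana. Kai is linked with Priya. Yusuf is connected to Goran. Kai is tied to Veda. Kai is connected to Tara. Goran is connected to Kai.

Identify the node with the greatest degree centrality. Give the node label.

Degrees — Ana:2, Dmitri:1, Goran:2, Gus:5, Hana:1, Kai:5, Kofi:1, Priya:1, Quinn:2, Tara:1, Veda:2, Ximena:1, Yusuf:6.
The maximum is 6, attained only by Yusuf.

Yusuf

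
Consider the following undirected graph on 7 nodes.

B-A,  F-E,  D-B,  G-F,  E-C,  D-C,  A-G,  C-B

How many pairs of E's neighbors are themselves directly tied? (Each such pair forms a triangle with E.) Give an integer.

0

E's neighbors are C and F, but none of them are tied to each other, so no triangle contains E.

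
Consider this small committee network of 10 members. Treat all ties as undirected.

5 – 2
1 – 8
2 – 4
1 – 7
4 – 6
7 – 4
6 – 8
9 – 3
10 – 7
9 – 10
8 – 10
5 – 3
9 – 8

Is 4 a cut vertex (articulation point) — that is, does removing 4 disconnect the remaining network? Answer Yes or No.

Even without 4, every remaining node can still reach every other (the residual graph is connected), so 4 is not a cut vertex.

No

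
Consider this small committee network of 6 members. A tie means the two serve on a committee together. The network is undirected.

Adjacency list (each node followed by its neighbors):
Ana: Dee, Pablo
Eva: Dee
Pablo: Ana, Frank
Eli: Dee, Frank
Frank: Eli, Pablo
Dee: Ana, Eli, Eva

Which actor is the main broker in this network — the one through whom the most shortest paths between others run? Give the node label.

Dee

Unnormalized betweenness of each node: Ana:2, Dee:5, Eli:2, Eva:0, Frank:1, Pablo:1.
Dee has the largest value, 5, making it the main broker — the node through which the most shortest paths run.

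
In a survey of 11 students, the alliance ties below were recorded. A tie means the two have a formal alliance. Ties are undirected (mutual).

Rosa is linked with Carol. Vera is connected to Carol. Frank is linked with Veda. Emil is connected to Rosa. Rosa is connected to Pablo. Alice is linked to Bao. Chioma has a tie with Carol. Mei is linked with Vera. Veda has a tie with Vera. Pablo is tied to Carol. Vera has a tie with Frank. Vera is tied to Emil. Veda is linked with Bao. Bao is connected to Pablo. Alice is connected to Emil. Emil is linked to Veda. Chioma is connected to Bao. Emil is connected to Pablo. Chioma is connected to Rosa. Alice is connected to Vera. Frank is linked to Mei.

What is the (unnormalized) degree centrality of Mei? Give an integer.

2

Mei is directly tied to Frank and Vera. That is 2 neighbors, so the degree of Mei is 2.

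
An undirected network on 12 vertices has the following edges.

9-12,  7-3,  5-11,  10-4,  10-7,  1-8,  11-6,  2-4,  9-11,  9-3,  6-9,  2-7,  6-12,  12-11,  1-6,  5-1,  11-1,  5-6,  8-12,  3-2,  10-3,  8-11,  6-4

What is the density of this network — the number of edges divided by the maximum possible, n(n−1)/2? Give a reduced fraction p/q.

There are 23 edges and 12 nodes, so the maximum possible is C(12,2) = 66.
Density = 23/66.

23/66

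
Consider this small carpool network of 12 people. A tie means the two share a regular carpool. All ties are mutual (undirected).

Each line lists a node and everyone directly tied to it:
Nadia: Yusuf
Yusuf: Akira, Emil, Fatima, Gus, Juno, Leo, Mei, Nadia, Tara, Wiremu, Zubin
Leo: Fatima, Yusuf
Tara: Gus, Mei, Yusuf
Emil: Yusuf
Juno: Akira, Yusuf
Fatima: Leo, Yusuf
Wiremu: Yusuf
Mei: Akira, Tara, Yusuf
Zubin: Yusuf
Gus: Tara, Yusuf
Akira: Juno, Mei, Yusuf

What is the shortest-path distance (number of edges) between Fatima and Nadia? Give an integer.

One shortest route is Fatima – Yusuf – Nadia, which uses 2 edges, and Fatima and Nadia are not directly tied, so nothing shorter exists. So d(Fatima,Nadia) = 2.

2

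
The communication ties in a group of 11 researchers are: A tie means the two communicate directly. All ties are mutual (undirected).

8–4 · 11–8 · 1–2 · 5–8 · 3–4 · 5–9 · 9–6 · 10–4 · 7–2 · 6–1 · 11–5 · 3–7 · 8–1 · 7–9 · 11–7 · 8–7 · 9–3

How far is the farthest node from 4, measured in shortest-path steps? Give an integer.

Distances from 4: 1:2, 2:3, 3:1, 5:2, 6:3, 7:2, 8:1, 9:2, 10:1, 11:2.
The largest is 3 (to 6 and 2), so the eccentricity of 4 is 3.

3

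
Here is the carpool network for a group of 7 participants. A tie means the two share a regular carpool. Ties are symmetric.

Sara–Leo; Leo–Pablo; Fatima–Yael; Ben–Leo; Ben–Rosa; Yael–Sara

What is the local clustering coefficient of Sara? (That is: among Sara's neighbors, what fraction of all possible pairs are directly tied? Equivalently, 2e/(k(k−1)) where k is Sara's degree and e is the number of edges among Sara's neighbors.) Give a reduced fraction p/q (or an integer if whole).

0

Sara's neighbors: Leo and Yael (k = 2).
Possible neighbor pairs: C(2,2) = 1. Edges among them: none → e = 0.
Clustering(Sara) = 0/1.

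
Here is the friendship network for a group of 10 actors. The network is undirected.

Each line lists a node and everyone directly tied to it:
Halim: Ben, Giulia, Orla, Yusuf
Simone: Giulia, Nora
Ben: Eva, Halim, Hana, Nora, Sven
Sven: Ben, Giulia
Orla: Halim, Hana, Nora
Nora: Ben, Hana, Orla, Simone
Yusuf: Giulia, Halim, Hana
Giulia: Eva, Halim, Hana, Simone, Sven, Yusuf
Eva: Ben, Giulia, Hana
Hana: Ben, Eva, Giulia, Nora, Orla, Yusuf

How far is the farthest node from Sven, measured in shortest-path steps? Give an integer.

Distances from Sven: Ben:1, Eva:2, Giulia:1, Halim:2, Hana:2, Nora:2, Orla:3, Simone:2, Yusuf:2.
The largest is 3 (to Orla), so the eccentricity of Sven is 3.

3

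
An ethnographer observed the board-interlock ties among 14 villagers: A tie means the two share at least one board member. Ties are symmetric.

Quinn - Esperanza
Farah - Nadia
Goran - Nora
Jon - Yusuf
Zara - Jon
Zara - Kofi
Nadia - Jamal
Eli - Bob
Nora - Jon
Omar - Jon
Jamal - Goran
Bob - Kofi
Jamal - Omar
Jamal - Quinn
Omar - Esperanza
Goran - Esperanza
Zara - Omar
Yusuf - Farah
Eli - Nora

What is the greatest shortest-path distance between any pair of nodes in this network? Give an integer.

5

Eccentricity of each node (its greatest distance to any other): Bob:5, Eli:4, Esperanza:4, Farah:5, Goran:4, Jamal:4, Jon:3, Kofi:4, Nadia:5, Nora:3, Omar:3, Quinn:5, Yusuf:4, Zara:3.
The maximum eccentricity is 5, realized for instance by the pair Farah–Bob via Farah – Yusuf – Jon – Zara – Kofi – Bob. So the diameter is 5.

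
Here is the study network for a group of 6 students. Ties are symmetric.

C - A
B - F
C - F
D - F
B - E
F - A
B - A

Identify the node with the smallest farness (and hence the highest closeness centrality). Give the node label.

F

Farness (sum of distances to all others) for each node — A:7, B:7, C:9, D:10, E:11, F:6.
The smallest farness is 6, for F, so F has the highest closeness.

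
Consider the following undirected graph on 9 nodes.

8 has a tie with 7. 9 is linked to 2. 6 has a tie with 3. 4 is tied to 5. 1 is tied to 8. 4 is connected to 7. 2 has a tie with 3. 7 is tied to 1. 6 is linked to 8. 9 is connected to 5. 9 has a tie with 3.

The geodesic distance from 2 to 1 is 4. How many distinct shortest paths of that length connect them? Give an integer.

The shortest distance is 4, and the only length-4 path is 2–3–6–8–1. So there is exactly 1 shortest path.

1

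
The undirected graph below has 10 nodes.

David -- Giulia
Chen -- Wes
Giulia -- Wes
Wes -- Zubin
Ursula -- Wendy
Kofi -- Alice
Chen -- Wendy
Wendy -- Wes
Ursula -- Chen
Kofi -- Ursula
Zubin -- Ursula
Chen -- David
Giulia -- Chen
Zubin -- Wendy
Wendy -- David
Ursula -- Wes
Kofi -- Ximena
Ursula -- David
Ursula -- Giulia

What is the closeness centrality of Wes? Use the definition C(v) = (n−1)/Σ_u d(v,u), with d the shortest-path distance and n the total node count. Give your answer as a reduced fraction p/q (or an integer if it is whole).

Distances from Wes: Alice:3, Chen:1, David:2, Giulia:1, Kofi:2, Ursula:1, Wendy:1, Ximena:3, Zubin:1. Sum = 15.
n = 10, so closeness = 9/15 = 3/5.

3/5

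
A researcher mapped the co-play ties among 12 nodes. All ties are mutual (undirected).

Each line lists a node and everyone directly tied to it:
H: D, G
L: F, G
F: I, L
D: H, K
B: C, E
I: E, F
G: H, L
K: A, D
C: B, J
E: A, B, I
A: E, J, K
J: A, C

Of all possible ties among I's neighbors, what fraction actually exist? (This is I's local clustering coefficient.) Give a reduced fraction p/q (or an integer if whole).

0

I's neighbors: E and F (k = 2).
Possible neighbor pairs: C(2,2) = 1. Edges among them: none → e = 0.
Clustering(I) = 0/1.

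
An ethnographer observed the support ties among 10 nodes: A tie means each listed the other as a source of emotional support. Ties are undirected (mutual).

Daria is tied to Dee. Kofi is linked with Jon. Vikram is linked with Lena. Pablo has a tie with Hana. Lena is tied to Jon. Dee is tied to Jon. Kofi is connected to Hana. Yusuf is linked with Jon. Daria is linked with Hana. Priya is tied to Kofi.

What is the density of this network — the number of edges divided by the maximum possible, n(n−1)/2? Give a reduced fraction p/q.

There are 10 edges and 10 nodes, so the maximum possible is C(10,2) = 45.
Density = 10/45 = 2/9.

2/9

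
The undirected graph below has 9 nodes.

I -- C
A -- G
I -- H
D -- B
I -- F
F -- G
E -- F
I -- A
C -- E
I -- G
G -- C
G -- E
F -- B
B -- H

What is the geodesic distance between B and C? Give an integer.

One shortest route is B – H – I – C, which uses 3 edges, and at distance 2 from B we only reach {E, G, I}, which does not include C. So d(B,C) = 3.

3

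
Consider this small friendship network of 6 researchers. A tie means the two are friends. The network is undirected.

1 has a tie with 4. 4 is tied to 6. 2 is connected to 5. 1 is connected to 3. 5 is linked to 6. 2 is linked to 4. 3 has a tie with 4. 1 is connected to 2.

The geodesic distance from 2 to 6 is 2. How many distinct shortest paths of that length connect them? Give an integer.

2

The shortest distance is 2. The length-2 paths are: 2–4–6; 2–5–6.
That gives 2 distinct shortest paths.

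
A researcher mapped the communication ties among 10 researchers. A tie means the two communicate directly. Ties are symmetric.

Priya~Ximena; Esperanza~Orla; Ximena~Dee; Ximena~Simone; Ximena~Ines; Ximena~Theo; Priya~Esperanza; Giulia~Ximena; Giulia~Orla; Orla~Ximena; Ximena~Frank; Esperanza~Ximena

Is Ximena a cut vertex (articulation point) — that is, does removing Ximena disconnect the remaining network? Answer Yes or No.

Removing Ximena leaves {Theo} with no path to {Frank}, so the network splits into 6 components. Ximena is a cut vertex.

Yes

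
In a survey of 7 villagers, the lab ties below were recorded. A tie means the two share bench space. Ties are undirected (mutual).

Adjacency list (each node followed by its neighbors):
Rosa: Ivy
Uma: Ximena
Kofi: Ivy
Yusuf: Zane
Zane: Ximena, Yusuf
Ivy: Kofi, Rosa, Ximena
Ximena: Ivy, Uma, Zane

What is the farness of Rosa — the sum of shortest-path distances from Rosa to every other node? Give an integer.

Distances from Rosa: Ivy:1, Kofi:2, Uma:3, Ximena:2, Yusuf:4, Zane:3.
Sum = 1 + 2 + 3 + 2 + 4 + 3 = 15.

15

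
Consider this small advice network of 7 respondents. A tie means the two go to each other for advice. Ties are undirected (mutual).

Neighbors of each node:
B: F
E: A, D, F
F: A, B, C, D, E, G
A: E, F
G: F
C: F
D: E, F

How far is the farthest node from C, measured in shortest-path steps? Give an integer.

2

Distances from C: A:2, B:2, D:2, E:2, F:1, G:2.
The largest is 2 (to A, B, G, D, and E), so the eccentricity of C is 2.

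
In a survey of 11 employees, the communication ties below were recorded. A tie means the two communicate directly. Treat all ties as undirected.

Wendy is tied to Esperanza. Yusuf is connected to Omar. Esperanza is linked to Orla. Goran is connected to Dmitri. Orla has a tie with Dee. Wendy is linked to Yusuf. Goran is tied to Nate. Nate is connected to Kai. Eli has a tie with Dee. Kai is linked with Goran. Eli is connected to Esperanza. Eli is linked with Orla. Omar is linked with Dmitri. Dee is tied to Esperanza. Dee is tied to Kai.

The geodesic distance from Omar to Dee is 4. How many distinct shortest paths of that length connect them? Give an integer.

2

The shortest distance is 4. The length-4 paths are: Omar–Yusuf–Wendy–Esperanza–Dee; Omar–Dmitri–Goran–Kai–Dee.
That gives 2 distinct shortest paths.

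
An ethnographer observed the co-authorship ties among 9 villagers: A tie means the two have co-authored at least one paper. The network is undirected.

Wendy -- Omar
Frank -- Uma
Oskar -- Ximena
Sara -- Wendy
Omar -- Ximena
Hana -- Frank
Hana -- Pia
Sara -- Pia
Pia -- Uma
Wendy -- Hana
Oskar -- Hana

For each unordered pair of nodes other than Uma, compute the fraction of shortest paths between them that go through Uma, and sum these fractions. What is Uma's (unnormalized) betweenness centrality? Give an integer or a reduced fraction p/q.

5/6

Pairs whose geodesics pass through Uma — Sara–Frank: 1/3; Pia–Frank: 1/2.
All other pairs contribute 0.
Summing the contributions gives betweenness(Uma) = 5/6.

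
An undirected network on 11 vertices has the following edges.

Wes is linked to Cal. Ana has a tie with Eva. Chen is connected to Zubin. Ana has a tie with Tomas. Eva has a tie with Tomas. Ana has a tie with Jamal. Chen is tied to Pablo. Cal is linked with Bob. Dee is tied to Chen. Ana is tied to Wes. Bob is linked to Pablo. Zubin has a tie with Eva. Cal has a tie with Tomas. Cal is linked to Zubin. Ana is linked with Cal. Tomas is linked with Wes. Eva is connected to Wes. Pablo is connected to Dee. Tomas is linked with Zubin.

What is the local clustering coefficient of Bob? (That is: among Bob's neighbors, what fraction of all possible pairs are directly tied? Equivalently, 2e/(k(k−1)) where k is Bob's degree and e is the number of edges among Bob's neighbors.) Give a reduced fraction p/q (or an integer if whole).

Bob's neighbors: Cal and Pablo (k = 2).
Possible neighbor pairs: C(2,2) = 1. Edges among them: none → e = 0.
Clustering(Bob) = 0/1.

0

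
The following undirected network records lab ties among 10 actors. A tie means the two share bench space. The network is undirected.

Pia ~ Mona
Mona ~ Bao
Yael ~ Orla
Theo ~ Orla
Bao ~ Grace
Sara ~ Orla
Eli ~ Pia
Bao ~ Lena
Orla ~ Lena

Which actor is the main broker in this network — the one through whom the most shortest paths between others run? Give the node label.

Unnormalized betweenness of each node: Bao:23, Eli:0, Grace:0, Lena:20, Mona:14, Orla:21, Pia:8, Sara:0, Theo:0, Yael:0.
Bao has the largest value, 23, making it the main broker — the node through which the most shortest paths run.

Bao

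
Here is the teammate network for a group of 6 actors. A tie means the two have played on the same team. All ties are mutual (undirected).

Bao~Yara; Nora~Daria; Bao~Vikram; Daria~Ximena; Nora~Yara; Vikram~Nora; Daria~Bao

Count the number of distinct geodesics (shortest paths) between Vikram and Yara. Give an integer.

The shortest distance is 2. The length-2 paths are: Vikram–Bao–Yara; Vikram–Nora–Yara.
That gives 2 distinct shortest paths.

2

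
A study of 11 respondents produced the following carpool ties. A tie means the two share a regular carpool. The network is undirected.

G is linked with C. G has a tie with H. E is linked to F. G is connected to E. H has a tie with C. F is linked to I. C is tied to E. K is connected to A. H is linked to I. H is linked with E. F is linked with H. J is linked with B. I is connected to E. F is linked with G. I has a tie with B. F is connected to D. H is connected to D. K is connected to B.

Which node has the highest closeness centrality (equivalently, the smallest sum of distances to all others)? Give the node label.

I

Farness (sum of distances to all others) for each node — A:36, B:20, C:25, D:26, E:19, F:19, G:24, H:18, I:17, J:29, K:27.
The smallest farness is 17, for I, so I has the highest closeness.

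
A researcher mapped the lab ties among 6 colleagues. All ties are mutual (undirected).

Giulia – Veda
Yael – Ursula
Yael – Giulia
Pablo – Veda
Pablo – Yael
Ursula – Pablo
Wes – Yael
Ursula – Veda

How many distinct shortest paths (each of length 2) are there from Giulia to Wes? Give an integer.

1

The shortest distance is 2, and the only length-2 path is Giulia–Yael–Wes. So there is exactly 1 shortest path.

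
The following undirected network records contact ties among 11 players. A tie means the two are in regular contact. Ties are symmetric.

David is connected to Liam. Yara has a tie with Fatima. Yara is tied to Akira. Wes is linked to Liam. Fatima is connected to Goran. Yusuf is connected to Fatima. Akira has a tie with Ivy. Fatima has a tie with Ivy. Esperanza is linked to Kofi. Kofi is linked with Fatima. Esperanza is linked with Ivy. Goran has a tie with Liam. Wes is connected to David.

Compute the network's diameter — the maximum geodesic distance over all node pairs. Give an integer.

5

Eccentricity of each node (its greatest distance to any other): Akira:5, David:5, Esperanza:5, Fatima:3, Goran:3, Ivy:4, Kofi:4, Liam:4, Wes:5, Yara:4, Yusuf:4.
The maximum eccentricity is 5, realized for instance by the pair Esperanza–David via Esperanza – Ivy – Fatima – Goran – Liam – David. So the diameter is 5.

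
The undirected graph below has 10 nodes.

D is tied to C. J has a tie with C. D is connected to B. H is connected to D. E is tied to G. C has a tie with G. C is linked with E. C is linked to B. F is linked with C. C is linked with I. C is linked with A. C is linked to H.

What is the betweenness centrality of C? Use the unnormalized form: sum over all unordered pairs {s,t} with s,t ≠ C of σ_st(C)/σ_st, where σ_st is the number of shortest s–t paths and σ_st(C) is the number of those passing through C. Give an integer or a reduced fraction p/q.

65/2

Pairs whose geodesics pass through C — J–G: 1; J–A: 1; J–H: 1; J–F: 1; J–D: 1; J–B: 1; J–E: 1; J–I: 1; G–A: 1; G–H: 1; G–F: 1; G–D: 1; G–B: 1; G–I: 1 … (+19 more pairs).
All other pairs contribute 0.
Summing the contributions gives betweenness(C) = 65/2.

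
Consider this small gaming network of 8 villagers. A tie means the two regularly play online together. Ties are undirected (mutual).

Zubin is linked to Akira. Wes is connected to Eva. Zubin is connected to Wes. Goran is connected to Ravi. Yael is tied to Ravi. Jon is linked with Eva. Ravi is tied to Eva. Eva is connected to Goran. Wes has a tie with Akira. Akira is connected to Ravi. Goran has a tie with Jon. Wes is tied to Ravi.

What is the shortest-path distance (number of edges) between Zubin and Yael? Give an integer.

3

One shortest route is Zubin – Akira – Ravi – Yael, which uses 3 edges, and at distance 2 from Zubin we only reach {Eva, Ravi}, which does not include Yael. So d(Zubin,Yael) = 3.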